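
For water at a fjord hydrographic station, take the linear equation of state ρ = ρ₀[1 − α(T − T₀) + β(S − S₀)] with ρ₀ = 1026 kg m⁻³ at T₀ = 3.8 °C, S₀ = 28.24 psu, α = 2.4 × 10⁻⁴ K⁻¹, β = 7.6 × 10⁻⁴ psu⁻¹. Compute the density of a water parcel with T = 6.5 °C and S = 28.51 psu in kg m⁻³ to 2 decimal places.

T − T₀ = +2.7 K, S − S₀ = +0.27 psu.
Bracket = 1 − α·(+2.7) + β·(+0.27) = 1 + (-4.428 × 10⁻⁴) = 0.9995572.
ρ = 1026 × 0.9995572 = 1025.55 kg m⁻³.

1025.55 kg m⁻³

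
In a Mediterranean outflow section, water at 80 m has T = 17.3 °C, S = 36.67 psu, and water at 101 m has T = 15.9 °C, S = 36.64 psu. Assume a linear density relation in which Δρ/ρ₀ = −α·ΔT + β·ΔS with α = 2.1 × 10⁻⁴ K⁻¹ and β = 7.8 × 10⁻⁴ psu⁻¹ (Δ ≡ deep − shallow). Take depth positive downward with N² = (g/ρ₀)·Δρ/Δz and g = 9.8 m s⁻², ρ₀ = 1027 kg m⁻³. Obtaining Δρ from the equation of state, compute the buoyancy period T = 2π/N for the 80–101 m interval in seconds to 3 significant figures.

ΔT = -1.4 K, ΔS = -0.03 psu (deep − shallow).
Δρ/ρ₀ = −αΔT + βΔS = 2.94 × 10⁻⁴ − 2.34 × 10⁻⁵ = 2.706 × 10⁻⁴, so Δρ ≈ 0.2779 kg m⁻³.
N² = (g/ρ₀)·Δρ/Δz = g·(Δρ/ρ₀)/Δz = 9.8 × 2.706 × 10⁻⁴ / 21 = 1.2628 × 10⁻⁴ s⁻².
N = √(1.2628 × 10⁻⁴) = 0.011237 rad s⁻¹ → T = 2π/N = 559.15 s ≈ 559 s.

559 s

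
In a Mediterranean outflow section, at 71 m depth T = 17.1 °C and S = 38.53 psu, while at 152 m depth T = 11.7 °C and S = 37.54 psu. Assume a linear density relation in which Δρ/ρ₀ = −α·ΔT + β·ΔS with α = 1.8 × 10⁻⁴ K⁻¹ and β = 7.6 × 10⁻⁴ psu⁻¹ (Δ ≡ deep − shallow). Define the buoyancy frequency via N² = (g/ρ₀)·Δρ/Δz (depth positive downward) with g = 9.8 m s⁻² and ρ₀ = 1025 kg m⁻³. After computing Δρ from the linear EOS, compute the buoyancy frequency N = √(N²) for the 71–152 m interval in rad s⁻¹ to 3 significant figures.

ΔT = -5.4 K, ΔS = -0.99 psu (deep − shallow).
Δρ/ρ₀ = −αΔT + βΔS = 9.72 × 10⁻⁴ − 7.524 × 10⁻⁴ = 2.196 × 10⁻⁴, so Δρ ≈ 0.2251 kg m⁻³.
N² = (g/ρ₀)·Δρ/Δz = g·(Δρ/ρ₀)/Δz = 9.8 × 2.196 × 10⁻⁴ / 81 = 2.6569 × 10⁻⁵ s⁻².
N = √(2.6569 × 10⁻⁵) = 5.1545 × 10⁻³ rad s⁻¹ ≈ 5.15 × 10⁻³ rad s⁻¹.

5.15 × 10⁻³ rad s⁻¹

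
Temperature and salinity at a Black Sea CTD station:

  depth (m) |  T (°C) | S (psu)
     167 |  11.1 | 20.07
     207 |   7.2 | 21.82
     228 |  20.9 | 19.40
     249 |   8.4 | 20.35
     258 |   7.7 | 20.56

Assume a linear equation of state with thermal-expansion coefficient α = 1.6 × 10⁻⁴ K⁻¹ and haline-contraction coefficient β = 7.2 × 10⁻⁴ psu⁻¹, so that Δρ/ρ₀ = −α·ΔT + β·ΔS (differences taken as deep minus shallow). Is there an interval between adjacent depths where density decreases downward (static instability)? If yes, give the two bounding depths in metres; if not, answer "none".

207–228 m

Evaluate Δρ/ρ₀ = −αΔT + βΔS across each adjacent pair:
  167–207 m: −αΔT+βΔS = −(1.6 × 10⁻⁴)(-3.9)+(7.2 × 10⁻⁴)(+1.75) = 1.9 × 10⁻³ → stable
  207–228 m: −αΔT+βΔS = −(1.6 × 10⁻⁴)(+13.7)+(7.2 × 10⁻⁴)(-2.42) = -3.9 × 10⁻³ → UNSTABLE
  228–249 m: −αΔT+βΔS = −(1.6 × 10⁻⁴)(-12.5)+(7.2 × 10⁻⁴)(+0.95) = 2.7 × 10⁻³ → stable
  249–258 m: −αΔT+βΔS = −(1.6 × 10⁻⁴)(-0.7)+(7.2 × 10⁻⁴)(+0.21) = 2.6 × 10⁻⁴ → stable
The 207–228 m interval has Δρ < 0: lighter water underlies denser water.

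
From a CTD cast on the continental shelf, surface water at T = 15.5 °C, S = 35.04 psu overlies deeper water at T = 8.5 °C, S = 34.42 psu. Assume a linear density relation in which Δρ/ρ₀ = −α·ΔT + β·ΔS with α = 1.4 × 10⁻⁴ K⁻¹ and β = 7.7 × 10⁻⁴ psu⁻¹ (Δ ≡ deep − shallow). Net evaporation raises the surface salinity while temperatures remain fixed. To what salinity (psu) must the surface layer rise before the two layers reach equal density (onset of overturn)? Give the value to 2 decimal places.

Neutral buoyancy requires −α(T_deep − T_surf) + β(S_deep − S_surf′) = 0.
S_surf′ = S_deep − (α/β)·ΔT = 34.42 − (1.4 × 10⁻⁴/7.7 × 10⁻⁴)·(-7.0) = 35.6927 psu.
Increase required: 35.6927 − 35.04 = 0.6527 psu.

35.69 psu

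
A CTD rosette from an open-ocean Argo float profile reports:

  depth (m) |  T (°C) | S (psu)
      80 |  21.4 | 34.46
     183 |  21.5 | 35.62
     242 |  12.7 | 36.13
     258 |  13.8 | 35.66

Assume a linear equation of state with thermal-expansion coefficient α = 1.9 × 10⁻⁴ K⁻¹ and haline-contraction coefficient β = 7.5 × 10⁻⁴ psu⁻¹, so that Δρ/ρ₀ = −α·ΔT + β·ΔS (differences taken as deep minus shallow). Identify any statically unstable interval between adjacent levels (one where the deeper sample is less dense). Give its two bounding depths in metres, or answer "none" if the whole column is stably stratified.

242–258 m

Evaluate Δρ/ρ₀ = −αΔT + βΔS across each adjacent pair:
  80–183 m: −αΔT+βΔS = −(1.9 × 10⁻⁴)(+0.1)+(7.5 × 10⁻⁴)(+1.16) = 8.5 × 10⁻⁴ → stable
  183–242 m: −αΔT+βΔS = −(1.9 × 10⁻⁴)(-8.8)+(7.5 × 10⁻⁴)(+0.51) = 2.1 × 10⁻³ → stable
  242–258 m: −αΔT+βΔS = −(1.9 × 10⁻⁴)(+1.1)+(7.5 × 10⁻⁴)(-0.47) = -5.6 × 10⁻⁴ → UNSTABLE
The 242–258 m interval has Δρ < 0: lighter water underlies denser water.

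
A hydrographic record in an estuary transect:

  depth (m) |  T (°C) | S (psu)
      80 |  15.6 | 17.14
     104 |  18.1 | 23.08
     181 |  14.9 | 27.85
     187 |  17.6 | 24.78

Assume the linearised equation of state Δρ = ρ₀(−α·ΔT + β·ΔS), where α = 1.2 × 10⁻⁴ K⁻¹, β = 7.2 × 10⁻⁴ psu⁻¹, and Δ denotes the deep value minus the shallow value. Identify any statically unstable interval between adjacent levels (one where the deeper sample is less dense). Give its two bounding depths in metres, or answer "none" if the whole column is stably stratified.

181–187 m

Evaluate Δρ/ρ₀ = −αΔT + βΔS across each adjacent pair:
  80–104 m: −αΔT+βΔS = −(1.2 × 10⁻⁴)(+2.5)+(7.2 × 10⁻⁴)(+5.94) = 4.0 × 10⁻³ → stable
  104–181 m: −αΔT+βΔS = −(1.2 × 10⁻⁴)(-3.2)+(7.2 × 10⁻⁴)(+4.77) = 3.8 × 10⁻³ → stable
  181–187 m: −αΔT+βΔS = −(1.2 × 10⁻⁴)(+2.7)+(7.2 × 10⁻⁴)(-3.07) = -2.5 × 10⁻³ → UNSTABLE
The 181–187 m interval has Δρ < 0: lighter water underlies denser water.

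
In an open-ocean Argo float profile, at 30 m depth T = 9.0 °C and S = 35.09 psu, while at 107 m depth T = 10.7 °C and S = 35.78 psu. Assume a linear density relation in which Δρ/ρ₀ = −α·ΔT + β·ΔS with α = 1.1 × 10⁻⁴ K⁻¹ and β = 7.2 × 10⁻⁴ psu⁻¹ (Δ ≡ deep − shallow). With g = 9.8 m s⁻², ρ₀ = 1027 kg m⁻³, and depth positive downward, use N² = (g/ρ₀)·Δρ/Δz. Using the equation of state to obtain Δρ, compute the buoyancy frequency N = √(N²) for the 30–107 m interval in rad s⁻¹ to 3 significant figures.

6.28 × 10⁻³ rad s⁻¹

ΔT = +1.7 K, ΔS = +0.69 psu (deep − shallow).
Δρ/ρ₀ = −αΔT + βΔS = -1.87 × 10⁻⁴ + 4.968 × 10⁻⁴ = 3.098 × 10⁻⁴, so Δρ ≈ 0.3182 kg m⁻³.
N² = (g/ρ₀)·Δρ/Δz = g·(Δρ/ρ₀)/Δz = 9.8 × 3.098 × 10⁻⁴ / 77 = 3.9429 × 10⁻⁵ s⁻².
N = √(3.9429 × 10⁻⁵) = 6.2793 × 10⁻³ rad s⁻¹ ≈ 6.28 × 10⁻³ rad s⁻¹.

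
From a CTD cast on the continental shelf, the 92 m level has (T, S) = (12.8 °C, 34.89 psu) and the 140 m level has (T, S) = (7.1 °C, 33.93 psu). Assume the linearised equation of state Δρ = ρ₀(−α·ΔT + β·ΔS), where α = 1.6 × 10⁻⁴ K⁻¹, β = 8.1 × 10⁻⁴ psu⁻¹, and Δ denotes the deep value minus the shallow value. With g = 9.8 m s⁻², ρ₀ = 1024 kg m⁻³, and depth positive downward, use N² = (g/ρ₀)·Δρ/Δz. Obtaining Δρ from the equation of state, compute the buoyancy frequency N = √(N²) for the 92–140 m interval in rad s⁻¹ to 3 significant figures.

ΔT = -5.7 K, ΔS = -0.96 psu (deep − shallow).
Δρ/ρ₀ = −αΔT + βΔS = 9.12 × 10⁻⁴ − 7.776 × 10⁻⁴ = 1.344 × 10⁻⁴, so Δρ ≈ 0.1376 kg m⁻³.
N² = (g/ρ₀)·Δρ/Δz = g·(Δρ/ρ₀)/Δz = 9.8 × 1.344 × 10⁻⁴ / 48 = 2.7440 × 10⁻⁵ s⁻².
N = √(2.7440 × 10⁻⁵) = 5.2383 × 10⁻³ rad s⁻¹ ≈ 5.24 × 10⁻³ rad s⁻¹.

5.24 × 10⁻³ rad s⁻¹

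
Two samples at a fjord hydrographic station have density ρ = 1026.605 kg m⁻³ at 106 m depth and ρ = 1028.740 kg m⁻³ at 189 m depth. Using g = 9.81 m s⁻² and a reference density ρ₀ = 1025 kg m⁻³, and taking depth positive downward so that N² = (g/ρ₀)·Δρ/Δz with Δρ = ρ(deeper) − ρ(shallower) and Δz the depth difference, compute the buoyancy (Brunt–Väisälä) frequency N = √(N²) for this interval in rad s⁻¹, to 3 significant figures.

Δρ = 1028.740 − 1026.605 = 2.135 kg m⁻³ over Δz = 189 − 106 = 83 m.
N² = (9.81/1025) × (2.135/83) = 2.4619 × 10⁻⁴ s⁻².
N = √(2.4619 × 10⁻⁴) = 0.015690 rad s⁻¹ ≈ 0.0157 rad s⁻¹.

0.0157 rad s⁻¹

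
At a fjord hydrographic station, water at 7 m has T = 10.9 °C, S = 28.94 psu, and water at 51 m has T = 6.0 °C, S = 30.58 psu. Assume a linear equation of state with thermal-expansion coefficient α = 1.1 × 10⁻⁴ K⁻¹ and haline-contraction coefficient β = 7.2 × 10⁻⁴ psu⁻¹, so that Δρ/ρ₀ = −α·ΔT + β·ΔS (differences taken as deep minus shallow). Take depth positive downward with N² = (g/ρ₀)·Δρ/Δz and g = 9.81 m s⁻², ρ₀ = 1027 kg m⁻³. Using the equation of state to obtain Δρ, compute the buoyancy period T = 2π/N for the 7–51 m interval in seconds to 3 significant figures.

ΔT = -4.9 K, ΔS = +1.64 psu (deep − shallow).
Δρ/ρ₀ = −αΔT + βΔS = 5.39 × 10⁻⁴ + 1.1808 × 10⁻³ = 1.7198 × 10⁻³, so Δρ ≈ 1.766 kg m⁻³.
N² = (g/ρ₀)·Δρ/Δz = g·(Δρ/ρ₀)/Δz = 9.81 × 1.7198 × 10⁻³ / 44 = 3.8344 × 10⁻⁴ s⁻².
N = √(3.8344 × 10⁻⁴) = 0.019582 rad s⁻¹ → T = 2π/N = 320.87 s ≈ 321 s.

321 s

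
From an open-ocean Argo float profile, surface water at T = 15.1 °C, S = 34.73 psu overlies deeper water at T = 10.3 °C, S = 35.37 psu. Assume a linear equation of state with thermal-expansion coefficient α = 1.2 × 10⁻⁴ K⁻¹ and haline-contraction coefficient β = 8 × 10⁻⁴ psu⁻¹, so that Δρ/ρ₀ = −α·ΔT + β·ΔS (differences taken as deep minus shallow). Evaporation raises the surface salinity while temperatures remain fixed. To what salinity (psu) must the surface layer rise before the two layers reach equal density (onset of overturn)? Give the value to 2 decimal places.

36.09 psu

Neutral buoyancy requires −α(T_deep − T_surf) + β(S_deep − S_surf′) = 0.
S_surf′ = S_deep − (α/β)·ΔT = 35.37 − (1.2 × 10⁻⁴/8 × 10⁻⁴)·(-4.8) = 36.0900 psu.
Increase required: 36.0900 − 34.73 = 1.3600 psu.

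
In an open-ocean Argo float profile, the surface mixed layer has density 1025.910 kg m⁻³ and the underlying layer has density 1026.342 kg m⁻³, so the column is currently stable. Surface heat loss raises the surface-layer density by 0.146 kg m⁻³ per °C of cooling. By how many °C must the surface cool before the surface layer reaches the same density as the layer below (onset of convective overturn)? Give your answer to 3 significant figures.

2.96 °C

Density deficit of the surface layer: 1026.342 − 1025.910 = 0.432 kg m⁻³.
Required change = 0.432 / 0.146 = 2.96 °C.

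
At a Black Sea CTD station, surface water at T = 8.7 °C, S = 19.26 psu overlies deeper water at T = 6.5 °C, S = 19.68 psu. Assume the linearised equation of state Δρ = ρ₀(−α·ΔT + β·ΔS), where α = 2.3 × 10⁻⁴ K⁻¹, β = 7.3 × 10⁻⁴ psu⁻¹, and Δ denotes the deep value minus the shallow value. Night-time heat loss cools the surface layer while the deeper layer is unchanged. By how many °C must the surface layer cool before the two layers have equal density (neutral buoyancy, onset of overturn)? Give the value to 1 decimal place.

Neutral buoyancy requires Δρ = 0, i.e. −α(T_deep − T_surf′) + β(S_deep − S_surf) = 0.
T_surf′ = T_deep − (β/α)·ΔS = 6.5 − (7.3 × 10⁻⁴/2.3 × 10⁻⁴)·(+0.42) = 5.167 °C.
Cooling required: 8.7 − (5.167) = 3.533 °C.

3.5 °C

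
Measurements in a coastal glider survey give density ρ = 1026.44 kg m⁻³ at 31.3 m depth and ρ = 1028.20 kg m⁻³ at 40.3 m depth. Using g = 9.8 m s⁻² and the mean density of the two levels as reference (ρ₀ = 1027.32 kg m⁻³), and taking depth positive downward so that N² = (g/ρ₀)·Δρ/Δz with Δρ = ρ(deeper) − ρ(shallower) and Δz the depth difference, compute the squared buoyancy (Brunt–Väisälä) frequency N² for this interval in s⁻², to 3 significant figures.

1.87 × 10⁻³ s⁻²

Δρ = 1028.20 − 1026.44 = 1.76 kg m⁻³ over Δz = 40.3 − 31.3 = 9 m.
N² = (9.8/1027.32) × (1.76/9) = 1.8655 × 10⁻³ s⁻² ≈ 1.87 × 10⁻³ s⁻².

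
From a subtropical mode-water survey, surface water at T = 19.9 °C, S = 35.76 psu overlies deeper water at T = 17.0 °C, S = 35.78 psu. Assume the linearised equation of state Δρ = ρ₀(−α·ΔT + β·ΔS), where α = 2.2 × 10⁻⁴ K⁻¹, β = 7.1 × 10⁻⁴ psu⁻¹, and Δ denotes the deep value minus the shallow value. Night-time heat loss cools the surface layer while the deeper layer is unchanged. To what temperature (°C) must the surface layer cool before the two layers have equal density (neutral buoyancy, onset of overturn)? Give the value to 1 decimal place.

16.9 °C

Neutral buoyancy requires Δρ = 0, i.e. −α(T_deep − T_surf′) + β(S_deep − S_surf) = 0.
T_surf′ = T_deep − (β/α)·ΔS = 17.0 − (7.1 × 10⁻⁴/2.2 × 10⁻⁴)·(+0.02) = 16.935 °C.
Cooling required: 19.9 − (16.935) = 2.965 °C.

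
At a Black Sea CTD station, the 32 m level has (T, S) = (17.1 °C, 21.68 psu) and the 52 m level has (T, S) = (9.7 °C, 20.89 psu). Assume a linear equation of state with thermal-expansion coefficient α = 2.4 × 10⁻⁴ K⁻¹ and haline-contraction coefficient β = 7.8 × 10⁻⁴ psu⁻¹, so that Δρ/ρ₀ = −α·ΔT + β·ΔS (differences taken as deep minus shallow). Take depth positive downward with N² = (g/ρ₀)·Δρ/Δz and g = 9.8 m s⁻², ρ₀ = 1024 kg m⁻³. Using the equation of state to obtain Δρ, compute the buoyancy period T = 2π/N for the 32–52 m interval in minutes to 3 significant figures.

4.39 min

ΔT = -7.4 K, ΔS = -0.79 psu (deep − shallow).
Δρ/ρ₀ = −αΔT + βΔS = 1.776 × 10⁻³ − 6.162 × 10⁻⁴ = 1.1598 × 10⁻³, so Δρ ≈ 1.188 kg m⁻³.
N² = (g/ρ₀)·Δρ/Δz = g·(Δρ/ρ₀)/Δz = 9.8 × 1.1598 × 10⁻³ / 20 = 5.6830 × 10⁻⁴ s⁻².
N = √(5.6830 × 10⁻⁴) = 0.023839 rad s⁻¹ → T = 2π/N = 263.57 s = 4.3928 min ≈ 4.39 min.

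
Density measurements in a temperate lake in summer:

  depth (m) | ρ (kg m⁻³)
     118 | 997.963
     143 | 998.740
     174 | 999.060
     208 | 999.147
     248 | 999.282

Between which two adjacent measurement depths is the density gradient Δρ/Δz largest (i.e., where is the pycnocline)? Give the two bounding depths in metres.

118–143 m

Compute the density gradient over each adjacent pair:
  118–143 m: Δρ/Δz = 0.777/25 = 0.031 kg m⁻⁴
  143–174 m: Δρ/Δz = 0.320/31 = 0.010 kg m⁻⁴
  174–208 m: Δρ/Δz = 0.087/34 = 2.6 × 10⁻³ kg m⁻⁴
  208–248 m: Δρ/Δz = 0.135/40 = 3.4 × 10⁻³ kg m⁻⁴
The largest gradient is in the 118–143 m interval — the pycnocline.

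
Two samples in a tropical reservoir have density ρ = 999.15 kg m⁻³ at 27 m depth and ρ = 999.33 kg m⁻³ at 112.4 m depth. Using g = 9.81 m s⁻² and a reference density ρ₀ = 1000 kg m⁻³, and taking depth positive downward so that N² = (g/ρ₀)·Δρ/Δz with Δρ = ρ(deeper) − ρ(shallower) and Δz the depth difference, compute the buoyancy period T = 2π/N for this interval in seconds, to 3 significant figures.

Δρ = 999.33 − 999.15 = 0.18 kg m⁻³ over Δz = 112.4 − 27 = 85.4 m.
N² = (9.81/1000) × (0.18/85.4) = 2.0677 × 10⁻⁵ s⁻².
N = √(2.0677 × 10⁻⁵) = 4.5472 × 10⁻³ rad s⁻¹, so T = 2π/N = 1.3818 × 10³ s ≈ 1.38 × 10³ s.

1.38 × 10³ s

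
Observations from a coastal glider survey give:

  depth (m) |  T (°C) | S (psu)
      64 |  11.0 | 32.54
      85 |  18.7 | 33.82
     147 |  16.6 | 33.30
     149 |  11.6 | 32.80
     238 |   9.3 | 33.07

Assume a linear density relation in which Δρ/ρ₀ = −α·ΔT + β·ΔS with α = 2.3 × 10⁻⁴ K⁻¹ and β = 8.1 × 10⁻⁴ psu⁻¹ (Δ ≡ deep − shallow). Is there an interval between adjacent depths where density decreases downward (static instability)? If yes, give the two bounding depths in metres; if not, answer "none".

Evaluate Δρ/ρ₀ = −αΔT + βΔS across each adjacent pair:
  64–85 m: −αΔT+βΔS = −(2.3 × 10⁻⁴)(+7.7)+(8.1 × 10⁻⁴)(+1.28) = -7.3 × 10⁻⁴ → UNSTABLE
  85–147 m: −αΔT+βΔS = −(2.3 × 10⁻⁴)(-2.1)+(8.1 × 10⁻⁴)(-0.52) = 6.2 × 10⁻⁵ → stable
  147–149 m: −αΔT+βΔS = −(2.3 × 10⁻⁴)(-5.0)+(8.1 × 10⁻⁴)(-0.50) = 7.5 × 10⁻⁴ → stable
  149–238 m: −αΔT+βΔS = −(2.3 × 10⁻⁴)(-2.3)+(8.1 × 10⁻⁴)(+0.27) = 7.5 × 10⁻⁴ → stable
The 64–85 m interval has Δρ < 0: lighter water underlies denser water.

64–85 m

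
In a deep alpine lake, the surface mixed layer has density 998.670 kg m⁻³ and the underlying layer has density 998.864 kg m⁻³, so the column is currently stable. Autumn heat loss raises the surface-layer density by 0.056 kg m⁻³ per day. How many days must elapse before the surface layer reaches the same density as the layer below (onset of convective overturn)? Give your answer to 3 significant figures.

Density deficit of the surface layer: 998.864 − 998.670 = 0.194 kg m⁻³.
Required change = 0.194 / 0.056 = 3.46 days.

3.46 days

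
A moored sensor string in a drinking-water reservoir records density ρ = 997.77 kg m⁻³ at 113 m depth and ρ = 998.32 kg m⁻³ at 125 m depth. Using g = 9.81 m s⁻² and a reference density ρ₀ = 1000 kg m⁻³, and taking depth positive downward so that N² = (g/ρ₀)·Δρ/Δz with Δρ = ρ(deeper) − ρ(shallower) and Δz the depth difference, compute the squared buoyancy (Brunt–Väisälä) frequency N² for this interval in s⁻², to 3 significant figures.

Δρ = 998.32 − 997.77 = 0.55 kg m⁻³ over Δz = 125 − 113 = 12 m.
N² = (9.81/1000) × (0.55/12) = 4.4963 × 10⁻⁴ s⁻² ≈ 4.50 × 10⁻⁴ s⁻².

4.50 × 10⁻⁴ s⁻²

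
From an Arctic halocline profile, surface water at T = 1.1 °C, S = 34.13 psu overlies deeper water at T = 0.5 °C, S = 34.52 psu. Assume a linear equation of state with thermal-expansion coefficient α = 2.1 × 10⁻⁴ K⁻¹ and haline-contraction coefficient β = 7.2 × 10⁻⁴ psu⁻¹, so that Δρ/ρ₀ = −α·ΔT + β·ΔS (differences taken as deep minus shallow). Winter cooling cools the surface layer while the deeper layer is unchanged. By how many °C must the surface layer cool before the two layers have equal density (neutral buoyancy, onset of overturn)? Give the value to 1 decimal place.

Neutral buoyancy requires Δρ = 0, i.e. −α(T_deep − T_surf′) + β(S_deep − S_surf) = 0.
T_surf′ = T_deep − (β/α)·ΔS = 0.5 − (7.2 × 10⁻⁴/2.1 × 10⁻⁴)·(+0.39) = -0.837 °C.
Cooling required: 1.1 − (-0.837) = 1.937 °C.

1.9 °C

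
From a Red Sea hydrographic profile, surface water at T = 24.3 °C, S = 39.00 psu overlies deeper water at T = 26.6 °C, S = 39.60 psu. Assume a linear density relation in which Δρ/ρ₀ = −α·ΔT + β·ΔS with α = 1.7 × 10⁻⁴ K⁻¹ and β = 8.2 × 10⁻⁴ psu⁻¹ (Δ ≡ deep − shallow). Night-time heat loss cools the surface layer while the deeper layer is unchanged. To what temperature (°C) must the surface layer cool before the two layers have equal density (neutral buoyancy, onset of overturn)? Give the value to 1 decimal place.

Neutral buoyancy requires Δρ = 0, i.e. −α(T_deep − T_surf′) + β(S_deep − S_surf) = 0.
T_surf′ = T_deep − (β/α)·ΔS = 26.6 − (8.2 × 10⁻⁴/1.7 × 10⁻⁴)·(+0.60) = 23.706 °C.
Cooling required: 24.3 − (23.706) = 0.594 °C.

23.7 °C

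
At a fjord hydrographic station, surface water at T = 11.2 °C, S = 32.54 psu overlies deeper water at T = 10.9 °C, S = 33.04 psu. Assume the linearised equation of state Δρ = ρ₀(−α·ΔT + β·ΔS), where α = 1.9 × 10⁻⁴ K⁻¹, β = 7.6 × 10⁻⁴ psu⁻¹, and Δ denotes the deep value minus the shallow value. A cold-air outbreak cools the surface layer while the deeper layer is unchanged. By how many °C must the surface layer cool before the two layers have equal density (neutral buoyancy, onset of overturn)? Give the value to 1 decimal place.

2.3 °C

Neutral buoyancy requires Δρ = 0, i.e. −α(T_deep − T_surf′) + β(S_deep − S_surf) = 0.
T_surf′ = T_deep − (β/α)·ΔS = 10.9 − (7.6 × 10⁻⁴/1.9 × 10⁻⁴)·(+0.50) = 8.900 °C.
Cooling required: 11.2 − (8.900) = 2.300 °C.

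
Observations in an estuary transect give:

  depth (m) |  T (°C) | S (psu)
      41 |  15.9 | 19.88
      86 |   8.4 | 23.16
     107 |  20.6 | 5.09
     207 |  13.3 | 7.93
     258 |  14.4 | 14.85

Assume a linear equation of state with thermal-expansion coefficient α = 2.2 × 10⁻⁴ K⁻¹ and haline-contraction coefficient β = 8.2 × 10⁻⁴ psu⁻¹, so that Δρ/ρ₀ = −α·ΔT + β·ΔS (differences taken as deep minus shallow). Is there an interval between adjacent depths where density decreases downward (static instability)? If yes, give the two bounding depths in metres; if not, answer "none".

Evaluate Δρ/ρ₀ = −αΔT + βΔS across each adjacent pair:
  41–86 m: −αΔT+βΔS = −(2.2 × 10⁻⁴)(-7.5)+(8.2 × 10⁻⁴)(+3.28) = 4.3 × 10⁻³ → stable
  86–107 m: −αΔT+βΔS = −(2.2 × 10⁻⁴)(+12.2)+(8.2 × 10⁻⁴)(-18.07) = -0.018 → UNSTABLE
  107–207 m: −αΔT+βΔS = −(2.2 × 10⁻⁴)(-7.3)+(8.2 × 10⁻⁴)(+2.84) = 3.9 × 10⁻³ → stable
  207–258 m: −αΔT+βΔS = −(2.2 × 10⁻⁴)(+1.1)+(8.2 × 10⁻⁴)(+6.92) = 5.4 × 10⁻³ → stable
The 86–107 m interval has Δρ < 0: lighter water underlies denser water.

86–107 m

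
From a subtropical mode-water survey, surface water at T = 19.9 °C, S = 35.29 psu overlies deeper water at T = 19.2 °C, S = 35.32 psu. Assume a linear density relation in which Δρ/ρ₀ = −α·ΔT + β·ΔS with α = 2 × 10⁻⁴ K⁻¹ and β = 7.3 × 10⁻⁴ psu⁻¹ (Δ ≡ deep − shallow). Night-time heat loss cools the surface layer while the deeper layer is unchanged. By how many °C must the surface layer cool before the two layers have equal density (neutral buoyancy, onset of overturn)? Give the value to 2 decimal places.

Neutral buoyancy requires Δρ = 0, i.e. −α(T_deep − T_surf′) + β(S_deep − S_surf) = 0.
T_surf′ = T_deep − (β/α)·ΔS = 19.2 − (7.3 × 10⁻⁴/2 × 10⁻⁴)·(+0.03) = 19.0905 °C.
Cooling required: 19.9 − (19.0905) = 0.8095 °C.

0.81 °C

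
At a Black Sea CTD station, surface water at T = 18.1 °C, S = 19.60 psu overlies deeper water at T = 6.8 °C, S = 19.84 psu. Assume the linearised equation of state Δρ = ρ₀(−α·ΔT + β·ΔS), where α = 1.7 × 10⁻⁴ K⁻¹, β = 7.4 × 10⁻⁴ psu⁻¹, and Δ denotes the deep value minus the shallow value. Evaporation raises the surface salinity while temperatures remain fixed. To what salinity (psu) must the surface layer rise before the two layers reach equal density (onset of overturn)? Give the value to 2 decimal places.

Neutral buoyancy requires −α(T_deep − T_surf) + β(S_deep − S_surf′) = 0.
S_surf′ = S_deep − (α/β)·ΔT = 19.84 − (1.7 × 10⁻⁴/7.4 × 10⁻⁴)·(-11.3) = 22.4359 psu.
Increase required: 22.4359 − 19.60 = 2.8359 psu.

22.44 psu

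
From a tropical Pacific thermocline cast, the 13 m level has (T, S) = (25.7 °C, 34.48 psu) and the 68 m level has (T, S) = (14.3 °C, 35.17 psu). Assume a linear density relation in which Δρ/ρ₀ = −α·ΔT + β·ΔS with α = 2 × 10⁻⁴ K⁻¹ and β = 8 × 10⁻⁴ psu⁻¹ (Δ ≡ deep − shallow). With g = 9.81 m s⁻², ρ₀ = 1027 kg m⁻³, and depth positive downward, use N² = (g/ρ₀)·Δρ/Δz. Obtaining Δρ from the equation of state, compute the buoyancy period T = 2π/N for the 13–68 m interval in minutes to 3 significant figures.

4.66 min

ΔT = -11.4 K, ΔS = +0.69 psu (deep − shallow).
Δρ/ρ₀ = −αΔT + βΔS = 2.28 × 10⁻³ + 5.52 × 10⁻⁴ = 2.832 × 10⁻³, so Δρ ≈ 2.908 kg m⁻³.
N² = (g/ρ₀)·Δρ/Δz = g·(Δρ/ρ₀)/Δz = 9.81 × 2.832 × 10⁻³ / 55 = 5.0513 × 10⁻⁴ s⁻².
N = √(5.0513 × 10⁻⁴) = 0.022475 rad s⁻¹ → T = 2π/N = 279.56 s = 4.6593 min ≈ 4.66 min.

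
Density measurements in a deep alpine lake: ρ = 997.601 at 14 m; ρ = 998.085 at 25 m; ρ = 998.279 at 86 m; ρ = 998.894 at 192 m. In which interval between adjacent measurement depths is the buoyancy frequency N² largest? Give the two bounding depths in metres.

14–25 m

Compute the density gradient over each adjacent pair:
  14–25 m: Δρ/Δz = 0.484/11 = 0.044 kg m⁻⁴
  25–86 m: Δρ/Δz = 0.194/61 = 3.2 × 10⁻³ kg m⁻⁴
  86–192 m: Δρ/Δz = 0.615/106 = 5.8 × 10⁻³ kg m⁻⁴
The largest gradient is in the 14–25 m interval — the pycnocline.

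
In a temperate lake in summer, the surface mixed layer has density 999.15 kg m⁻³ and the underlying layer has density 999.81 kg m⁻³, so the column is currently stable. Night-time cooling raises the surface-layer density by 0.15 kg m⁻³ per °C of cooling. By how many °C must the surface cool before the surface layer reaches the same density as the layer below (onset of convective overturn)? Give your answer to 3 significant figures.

Density deficit of the surface layer: 999.81 − 999.15 = 0.66 kg m⁻³.
Required change = 0.66 / 0.15 = 4.40 °C.

4.40 °C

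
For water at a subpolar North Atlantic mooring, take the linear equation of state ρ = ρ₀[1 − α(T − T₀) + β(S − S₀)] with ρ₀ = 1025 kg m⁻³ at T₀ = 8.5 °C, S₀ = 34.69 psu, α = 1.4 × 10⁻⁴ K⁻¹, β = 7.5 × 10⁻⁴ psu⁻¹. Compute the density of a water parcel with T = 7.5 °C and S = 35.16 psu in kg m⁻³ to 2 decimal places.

T − T₀ = -1.0 K, S − S₀ = +0.47 psu.
Bracket = 1 − α·(-1.0) + β·(+0.47) = 1 + (4.925 × 10⁻⁴) = 1.0004925.
ρ = 1025 × 1.0004925 = 1025.50 kg m⁻³.

1025.50 kg m⁻³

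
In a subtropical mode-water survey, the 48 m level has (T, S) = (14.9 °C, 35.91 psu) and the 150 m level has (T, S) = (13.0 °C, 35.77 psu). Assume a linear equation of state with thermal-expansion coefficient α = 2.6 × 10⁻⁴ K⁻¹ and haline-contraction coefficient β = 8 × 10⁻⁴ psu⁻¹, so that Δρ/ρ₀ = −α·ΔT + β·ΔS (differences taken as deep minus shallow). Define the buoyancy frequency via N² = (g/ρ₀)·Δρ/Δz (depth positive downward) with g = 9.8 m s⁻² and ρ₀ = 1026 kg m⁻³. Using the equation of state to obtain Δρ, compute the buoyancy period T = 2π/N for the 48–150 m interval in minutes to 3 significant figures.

17.3 min

ΔT = -1.9 K, ΔS = -0.14 psu (deep − shallow).
Δρ/ρ₀ = −αΔT + βΔS = 4.94 × 10⁻⁴ − 1.12 × 10⁻⁴ = 3.82 × 10⁻⁴, so Δρ ≈ 0.3919 kg m⁻³.
N² = (g/ρ₀)·Δρ/Δz = g·(Δρ/ρ₀)/Δz = 9.8 × 3.82 × 10⁻⁴ / 102 = 3.6702 × 10⁻⁵ s⁻².
N = √(3.6702 × 10⁻⁵) = 6.0582 × 10⁻³ rad s⁻¹ → T = 2π/N = 1.0371 × 10³ s = 17.285 min ≈ 17.3 min.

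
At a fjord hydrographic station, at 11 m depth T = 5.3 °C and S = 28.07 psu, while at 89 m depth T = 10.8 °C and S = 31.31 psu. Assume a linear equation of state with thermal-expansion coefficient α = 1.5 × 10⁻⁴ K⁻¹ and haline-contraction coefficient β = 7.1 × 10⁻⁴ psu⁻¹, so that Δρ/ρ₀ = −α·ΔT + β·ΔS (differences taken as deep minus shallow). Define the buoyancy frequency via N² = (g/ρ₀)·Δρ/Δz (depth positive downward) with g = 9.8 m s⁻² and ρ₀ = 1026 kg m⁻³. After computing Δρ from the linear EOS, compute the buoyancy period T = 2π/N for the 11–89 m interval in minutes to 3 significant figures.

7.69 min

ΔT = +5.5 K, ΔS = +3.24 psu (deep − shallow).
Δρ/ρ₀ = −αΔT + βΔS = -8.25 × 10⁻⁴ + 2.3004 × 10⁻³ = 1.4754 × 10⁻³, so Δρ ≈ 1.514 kg m⁻³.
N² = (g/ρ₀)·Δρ/Δz = g·(Δρ/ρ₀)/Δz = 9.8 × 1.4754 × 10⁻³ / 78 = 1.8537 × 10⁻⁴ s⁻².
N = √(1.8537 × 10⁻⁴) = 0.013615 rad s⁻¹ → T = 2π/N = 461.49 s = 7.6915 min ≈ 7.69 min.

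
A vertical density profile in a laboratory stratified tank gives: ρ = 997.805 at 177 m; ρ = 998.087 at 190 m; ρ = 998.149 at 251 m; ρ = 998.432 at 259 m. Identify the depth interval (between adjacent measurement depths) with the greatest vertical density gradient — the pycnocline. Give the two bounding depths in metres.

Compute the density gradient over each adjacent pair:
  177–190 m: Δρ/Δz = 0.282/13 = 0.022 kg m⁻⁴
  190–251 m: Δρ/Δz = 0.062/61 = 1.0 × 10⁻³ kg m⁻⁴
  251–259 m: Δρ/Δz = 0.283/8 = 0.035 kg m⁻⁴
The largest gradient is in the 251–259 m interval — the pycnocline.

251–259 m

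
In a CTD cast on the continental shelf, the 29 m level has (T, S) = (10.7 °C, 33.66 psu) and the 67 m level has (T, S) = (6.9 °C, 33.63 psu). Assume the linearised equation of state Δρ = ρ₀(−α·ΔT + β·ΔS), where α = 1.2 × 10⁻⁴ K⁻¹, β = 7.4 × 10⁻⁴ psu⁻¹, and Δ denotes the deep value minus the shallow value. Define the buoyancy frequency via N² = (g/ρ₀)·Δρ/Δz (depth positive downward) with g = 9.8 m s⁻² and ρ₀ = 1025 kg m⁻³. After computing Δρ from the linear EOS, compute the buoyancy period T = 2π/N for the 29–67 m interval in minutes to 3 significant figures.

ΔT = -3.8 K, ΔS = -0.03 psu (deep − shallow).
Δρ/ρ₀ = −αΔT + βΔS = 4.56 × 10⁻⁴ − 2.22 × 10⁻⁵ = 4.338 × 10⁻⁴, so Δρ ≈ 0.4446 kg m⁻³.
N² = (g/ρ₀)·Δρ/Δz = g·(Δρ/ρ₀)/Δz = 9.8 × 4.338 × 10⁻⁴ / 38 = 1.1187 × 10⁻⁴ s⁻².
N = √(1.1187 × 10⁻⁴) = 0.010577 rad s⁻¹ → T = 2π/N = 594.04 s = 9.9007 min ≈ 9.90 min.

9.90 min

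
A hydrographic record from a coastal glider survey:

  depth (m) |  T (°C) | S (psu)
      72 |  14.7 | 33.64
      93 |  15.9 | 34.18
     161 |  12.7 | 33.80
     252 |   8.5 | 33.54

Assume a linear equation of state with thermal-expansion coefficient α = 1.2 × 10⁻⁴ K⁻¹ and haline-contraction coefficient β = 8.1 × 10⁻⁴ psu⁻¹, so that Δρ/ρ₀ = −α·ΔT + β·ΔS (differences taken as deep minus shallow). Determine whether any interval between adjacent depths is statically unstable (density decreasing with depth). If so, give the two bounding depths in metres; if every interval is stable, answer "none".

Evaluate Δρ/ρ₀ = −αΔT + βΔS across each adjacent pair:
  72–93 m: −αΔT+βΔS = −(1.2 × 10⁻⁴)(+1.2)+(8.1 × 10⁻⁴)(+0.54) = 2.9 × 10⁻⁴ → stable
  93–161 m: −αΔT+βΔS = −(1.2 × 10⁻⁴)(-3.2)+(8.1 × 10⁻⁴)(-0.38) = 7.6 × 10⁻⁵ → stable
  161–252 m: −αΔT+βΔS = −(1.2 × 10⁻⁴)(-4.2)+(8.1 × 10⁻⁴)(-0.26) = 2.9 × 10⁻⁴ → stable
Every interval has Δρ > 0: the column is stably stratified throughout.

none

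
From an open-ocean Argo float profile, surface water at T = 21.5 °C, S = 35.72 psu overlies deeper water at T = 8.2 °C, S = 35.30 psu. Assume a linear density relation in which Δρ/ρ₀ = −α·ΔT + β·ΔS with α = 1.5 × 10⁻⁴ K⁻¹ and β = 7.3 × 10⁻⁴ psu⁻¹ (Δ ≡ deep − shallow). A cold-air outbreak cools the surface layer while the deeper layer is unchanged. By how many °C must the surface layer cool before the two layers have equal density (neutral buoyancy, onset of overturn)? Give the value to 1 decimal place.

11.3 °C

Neutral buoyancy requires Δρ = 0, i.e. −α(T_deep − T_surf′) + β(S_deep − S_surf) = 0.
T_surf′ = T_deep − (β/α)·ΔS = 8.2 − (7.3 × 10⁻⁴/1.5 × 10⁻⁴)·(-0.42) = 10.244 °C.
Cooling required: 21.5 − (10.244) = 11.256 °C.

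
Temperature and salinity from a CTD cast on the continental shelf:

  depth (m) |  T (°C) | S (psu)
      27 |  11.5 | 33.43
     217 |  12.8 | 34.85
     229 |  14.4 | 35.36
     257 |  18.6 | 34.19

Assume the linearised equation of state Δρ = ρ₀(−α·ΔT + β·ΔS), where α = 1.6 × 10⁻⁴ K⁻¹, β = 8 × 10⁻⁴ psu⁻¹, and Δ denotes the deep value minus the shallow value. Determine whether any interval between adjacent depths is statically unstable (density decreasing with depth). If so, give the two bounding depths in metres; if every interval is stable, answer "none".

229–257 m

Evaluate Δρ/ρ₀ = −αΔT + βΔS across each adjacent pair:
  27–217 m: −αΔT+βΔS = −(1.6 × 10⁻⁴)(+1.3)+(8 × 10⁻⁴)(+1.42) = 9.3 × 10⁻⁴ → stable
  217–229 m: −αΔT+βΔS = −(1.6 × 10⁻⁴)(+1.6)+(8 × 10⁻⁴)(+0.51) = 1.5 × 10⁻⁴ → stable
  229–257 m: −αΔT+βΔS = −(1.6 × 10⁻⁴)(+4.2)+(8 × 10⁻⁴)(-1.17) = -1.6 × 10⁻³ → UNSTABLE
The 229–257 m interval has Δρ < 0: lighter water underlies denser water.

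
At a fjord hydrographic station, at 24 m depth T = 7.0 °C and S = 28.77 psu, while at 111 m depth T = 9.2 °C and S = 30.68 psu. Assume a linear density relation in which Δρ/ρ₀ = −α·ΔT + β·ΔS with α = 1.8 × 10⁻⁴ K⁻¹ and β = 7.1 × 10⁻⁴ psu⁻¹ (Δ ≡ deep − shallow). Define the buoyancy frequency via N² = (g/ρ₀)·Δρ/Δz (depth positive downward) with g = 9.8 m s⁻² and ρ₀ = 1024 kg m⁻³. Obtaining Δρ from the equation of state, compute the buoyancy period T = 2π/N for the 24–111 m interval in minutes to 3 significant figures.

10.1 min

ΔT = +2.2 K, ΔS = +1.91 psu (deep − shallow).
Δρ/ρ₀ = −αΔT + βΔS = -3.96 × 10⁻⁴ + 1.3561 × 10⁻³ = 9.601 × 10⁻⁴, so Δρ ≈ 0.9831 kg m⁻³.
N² = (g/ρ₀)·Δρ/Δz = g·(Δρ/ρ₀)/Δz = 9.8 × 9.601 × 10⁻⁴ / 87 = 1.0815 × 10⁻⁴ s⁻².
N = √(1.0815 × 10⁻⁴) = 0.010400 rad s⁻¹ → T = 2π/N = 604.15 s = 10.069 min ≈ 10.1 min.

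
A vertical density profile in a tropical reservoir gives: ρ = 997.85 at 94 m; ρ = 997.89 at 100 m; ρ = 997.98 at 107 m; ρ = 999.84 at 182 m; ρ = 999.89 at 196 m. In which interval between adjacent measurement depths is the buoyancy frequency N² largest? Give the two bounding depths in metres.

Compute the density gradient over each adjacent pair:
  94–100 m: Δρ/Δz = 0.04/6 = 6.7 × 10⁻³ kg m⁻⁴
  100–107 m: Δρ/Δz = 0.09/7 = 0.013 kg m⁻⁴
  107–182 m: Δρ/Δz = 1.86/75 = 0.025 kg m⁻⁴
  182–196 m: Δρ/Δz = 0.05/14 = 3.6 × 10⁻³ kg m⁻⁴
The largest gradient is in the 107–182 m interval — the pycnocline.

107–182 m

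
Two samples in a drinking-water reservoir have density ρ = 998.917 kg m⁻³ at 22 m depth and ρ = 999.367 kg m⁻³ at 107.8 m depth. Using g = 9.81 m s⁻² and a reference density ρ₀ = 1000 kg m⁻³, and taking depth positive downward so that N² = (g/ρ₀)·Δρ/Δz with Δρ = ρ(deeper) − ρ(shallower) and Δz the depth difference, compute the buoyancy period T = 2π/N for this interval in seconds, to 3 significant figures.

876 s

Δρ = 999.367 − 998.917 = 0.450 kg m⁻³ over Δz = 107.8 − 22 = 85.8 m.
N² = (9.81/1000) × (0.450/85.8) = 5.1451 × 10⁻⁵ s⁻².
N = √(5.1451 × 10⁻⁵) = 7.1729 × 10⁻³ rad s⁻¹, so T = 2π/N = 875.96 s ≈ 876 s.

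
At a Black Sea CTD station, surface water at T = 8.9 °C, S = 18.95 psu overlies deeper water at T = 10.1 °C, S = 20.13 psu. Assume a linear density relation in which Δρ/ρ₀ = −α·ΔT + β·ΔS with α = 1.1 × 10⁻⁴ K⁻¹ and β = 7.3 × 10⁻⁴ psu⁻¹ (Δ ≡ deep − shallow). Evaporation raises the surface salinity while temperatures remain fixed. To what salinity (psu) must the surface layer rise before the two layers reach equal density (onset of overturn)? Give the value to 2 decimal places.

Neutral buoyancy requires −α(T_deep − T_surf) + β(S_deep − S_surf′) = 0.
S_surf′ = S_deep − (α/β)·ΔT = 20.13 − (1.1 × 10⁻⁴/7.3 × 10⁻⁴)·(+1.2) = 19.9492 psu.
Increase required: 19.9492 − 18.95 = 0.9992 psu.

19.95 psu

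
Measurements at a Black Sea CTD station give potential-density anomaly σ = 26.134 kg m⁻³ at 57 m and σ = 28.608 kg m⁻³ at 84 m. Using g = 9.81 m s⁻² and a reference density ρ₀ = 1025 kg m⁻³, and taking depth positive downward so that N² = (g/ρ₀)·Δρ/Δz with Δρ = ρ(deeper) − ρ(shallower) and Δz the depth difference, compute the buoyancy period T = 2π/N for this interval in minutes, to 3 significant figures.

Δρ = 1028.608 − 1026.134 = 2.474 kg m⁻³ over Δz = 84 − 57 = 27 m.
N² = (9.81/1025) × (2.474/27) = 8.7696 × 10⁻⁴ s⁻².
N = √(8.7696 × 10⁻⁴) = 0.029614 rad s⁻¹, so T = 2π/N = 212.17 s = 3.5362 min ≈ 3.54 min.

3.54 min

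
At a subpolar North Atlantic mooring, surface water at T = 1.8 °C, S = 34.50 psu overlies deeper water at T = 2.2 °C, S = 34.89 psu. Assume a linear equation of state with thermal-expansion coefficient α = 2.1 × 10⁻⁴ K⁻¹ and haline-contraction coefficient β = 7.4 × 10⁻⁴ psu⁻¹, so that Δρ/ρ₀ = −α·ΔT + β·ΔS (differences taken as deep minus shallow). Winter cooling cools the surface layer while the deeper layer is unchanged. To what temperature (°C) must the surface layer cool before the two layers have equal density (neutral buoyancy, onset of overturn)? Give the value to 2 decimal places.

Neutral buoyancy requires Δρ = 0, i.e. −α(T_deep − T_surf′) + β(S_deep − S_surf) = 0.
T_surf′ = T_deep − (β/α)·ΔS = 2.2 − (7.4 × 10⁻⁴/2.1 × 10⁻⁴)·(+0.39) = 0.8257 °C.
Cooling required: 1.8 − (0.8257) = 0.9743 °C.

0.83 °C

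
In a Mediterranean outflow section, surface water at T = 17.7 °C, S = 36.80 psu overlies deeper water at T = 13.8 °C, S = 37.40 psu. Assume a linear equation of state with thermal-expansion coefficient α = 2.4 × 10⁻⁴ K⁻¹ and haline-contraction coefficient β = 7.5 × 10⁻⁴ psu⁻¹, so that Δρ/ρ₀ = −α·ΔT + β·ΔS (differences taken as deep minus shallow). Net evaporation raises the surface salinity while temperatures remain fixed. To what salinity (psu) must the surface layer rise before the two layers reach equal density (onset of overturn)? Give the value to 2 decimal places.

Neutral buoyancy requires −α(T_deep − T_surf) + β(S_deep − S_surf′) = 0.
S_surf′ = S_deep − (α/β)·ΔT = 37.40 − (2.4 × 10⁻⁴/7.5 × 10⁻⁴)·(-3.9) = 38.6480 psu.
Increase required: 38.6480 − 36.80 = 1.8480 psu.

38.65 psu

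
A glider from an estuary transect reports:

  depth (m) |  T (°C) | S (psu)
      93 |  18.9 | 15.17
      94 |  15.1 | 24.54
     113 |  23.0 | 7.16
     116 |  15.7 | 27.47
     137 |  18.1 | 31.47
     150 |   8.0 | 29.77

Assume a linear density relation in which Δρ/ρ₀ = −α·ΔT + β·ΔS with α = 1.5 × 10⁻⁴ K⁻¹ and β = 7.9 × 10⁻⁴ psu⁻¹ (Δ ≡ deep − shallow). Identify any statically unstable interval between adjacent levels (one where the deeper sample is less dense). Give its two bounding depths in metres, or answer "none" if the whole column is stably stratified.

Evaluate Δρ/ρ₀ = −αΔT + βΔS across each adjacent pair:
  93–94 m: −αΔT+βΔS = −(1.5 × 10⁻⁴)(-3.8)+(7.9 × 10⁻⁴)(+9.37) = 8.0 × 10⁻³ → stable
  94–113 m: −αΔT+βΔS = −(1.5 × 10⁻⁴)(+7.9)+(7.9 × 10⁻⁴)(-17.38) = -0.015 → UNSTABLE
  113–116 m: −αΔT+βΔS = −(1.5 × 10⁻⁴)(-7.3)+(7.9 × 10⁻⁴)(+20.31) = 0.017 → stable
  116–137 m: −αΔT+βΔS = −(1.5 × 10⁻⁴)(+2.4)+(7.9 × 10⁻⁴)(+4.00) = 2.8 × 10⁻³ → stable
  137–150 m: −αΔT+βΔS = −(1.5 × 10⁻⁴)(-10.1)+(7.9 × 10⁻⁴)(-1.70) = 1.7 × 10⁻⁴ → stable
The 94–113 m interval has Δρ < 0: lighter water underlies denser water.

94–113 m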